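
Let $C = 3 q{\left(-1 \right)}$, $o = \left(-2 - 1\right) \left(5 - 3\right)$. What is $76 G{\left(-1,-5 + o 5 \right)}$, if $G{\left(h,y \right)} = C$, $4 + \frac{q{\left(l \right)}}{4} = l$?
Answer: $-4560$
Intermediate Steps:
$q{\left(l \right)} = -16 + 4 l$
$o = -6$ ($o = \left(-3\right) 2 = -6$)
$C = -60$ ($C = 3 \left(-16 + 4 \left(-1\right)\right) = 3 \left(-16 - 4\right) = 3 \left(-20\right) = -60$)
$G{\left(h,y \right)} = -60$
$76 G{\left(-1,-5 + o 5 \right)} = 76 \left(-60\right) = -4560$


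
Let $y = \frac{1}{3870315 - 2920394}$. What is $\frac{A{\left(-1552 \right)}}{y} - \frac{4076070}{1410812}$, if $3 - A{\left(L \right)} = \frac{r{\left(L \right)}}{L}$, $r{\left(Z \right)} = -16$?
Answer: $\frac{2003329839785}{705406} \approx 2.84 \cdot 10^{6}$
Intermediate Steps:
$y = \frac{1}{949921} \approx 1.0527 \cdot 10^{-6}$
$A{\left(L \right)} = 3 + \frac{16}{L}$ ($A{\left(L \right)} = 3 - - \frac{16}{L} = 3 + \frac{16}{L}$)
$\frac{A{\left(-1552 \right)}}{y} - \frac{4076070}{1410812} = \left(3 + \frac{16}{-1552}\right) \frac{1}{\frac{1}{949921}} - \frac{4076070}{1410812} = \left(3 + 16 \left(- \frac{1}{1552}\right)\right) 949921 - \frac{2038035}{705406} = \left(3 - \frac{1}{97}\right) 949921 - \frac{2038035}{705406} = \frac{290}{97} \cdot 949921 - \frac{2038035}{705406} = 2839970 - \frac{2038035}{705406} = \frac{2003329839785}{705406}$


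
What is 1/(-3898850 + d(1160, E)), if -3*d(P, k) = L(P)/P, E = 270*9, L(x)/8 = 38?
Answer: -435/1695999788 ≈ -2.5649e-7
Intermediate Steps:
L(x) = 304 (L(x) = 8*38 = 304)
E = 2430
d(P, k) = -304/(3*P)
1/(-3898850 + d(1160, E)) = 1/(-3898850 - 304/3/1160) = 1/(-3898850 - 304/3*1/1160) = 1/(-3898850 - 38/435) = 1/(-1695999788/435) = -435/1695999788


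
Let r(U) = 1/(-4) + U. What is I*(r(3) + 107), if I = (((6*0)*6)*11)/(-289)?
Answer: 0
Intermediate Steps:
r(U) = -¼ + U
I = 0 (I = ((0*6)*11)*(-1/289) = (0*11)*(-1/289) = 0*(-1/289) = 0)
I*(r(3) + 107) = 0*((-¼ + 3) + 107) = 0*(11/4 + 107) = 0*(439/4) = 0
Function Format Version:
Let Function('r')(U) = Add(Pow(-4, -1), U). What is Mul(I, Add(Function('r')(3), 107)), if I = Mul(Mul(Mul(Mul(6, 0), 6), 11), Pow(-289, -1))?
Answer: 0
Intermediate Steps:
Function('r')(U) = Add(Rational(-1, 4), U)
I = 0 (I = Mul(Mul(Mul(0, 6), 11), Rational(-1, 289)) = Mul(Mul(0, 11), Rational(-1, 289)) = Mul(0, Rational(-1, 289)) = 0)
Mul(I, Add(Function('r')(3), 107)) = Mul(0, Add(Add(Rational(-1, 4), 3), 107)) = Mul(0, Add(Rational(11, 4), 107)) = Mul(0, Rational(439, 4)) = 0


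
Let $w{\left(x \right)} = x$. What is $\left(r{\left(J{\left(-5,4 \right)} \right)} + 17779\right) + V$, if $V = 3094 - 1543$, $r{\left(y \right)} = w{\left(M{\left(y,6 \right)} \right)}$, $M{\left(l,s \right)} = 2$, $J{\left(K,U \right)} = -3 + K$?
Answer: $19332$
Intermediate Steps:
$r{\left(y \right)} = 2$
$V = 1551$ ($V = 3094 - 1543 = 1551$)
$\left(r{\left(J{\left(-5,4 \right)} \right)} + 17779\right) + V = \left(2 + 17779\right) + 1551 = 17781 + 1551 = 19332$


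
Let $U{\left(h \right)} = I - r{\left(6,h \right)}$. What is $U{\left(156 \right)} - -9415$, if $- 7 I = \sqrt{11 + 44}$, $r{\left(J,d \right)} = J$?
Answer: $9409 - \frac{\sqrt{55}}{7} \approx 9407.9$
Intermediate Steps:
$I = - \frac{\sqrt{55}}{7}$ ($I = - \frac{\sqrt{11 + 44}}{7} = - \frac{\sqrt{55}}{7} \approx -1.0595$)
$U{\left(h \right)} = -6 - \frac{\sqrt{55}}{7}$ ($U{\left(h \right)} = - \frac{\sqrt{55}}{7} - 6 = -6 - \frac{\sqrt{55}}{7}$)
$U{\left(156 \right)} - -9415 = \left(-6 - \frac{\sqrt{55}}{7}\right) - -9415 = \left(-6 - \frac{\sqrt{55}}{7}\right) + 9415 = 9409 - \frac{\sqrt{55}}{7}$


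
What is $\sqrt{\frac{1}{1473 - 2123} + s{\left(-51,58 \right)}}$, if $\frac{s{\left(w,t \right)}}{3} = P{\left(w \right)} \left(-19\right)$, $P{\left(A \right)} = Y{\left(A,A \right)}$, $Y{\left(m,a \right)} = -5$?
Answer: $\frac{17 \sqrt{16666}}{130} \approx 16.882$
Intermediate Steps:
$P{\left(A \right)} = -5$
$s{\left(w,t \right)} = 285$ ($s{\left(w,t \right)} = 3 \left(\left(-5\right) \left(-19\right)\right) = 3 \cdot 95 = 285$)
$\sqrt{\frac{1}{1473 - 2123} + s{\left(-51,58 \right)}} = \sqrt{\frac{1}{1473 - 2123} + 285} = \sqrt{\frac{1}{-650} + 285} = \sqrt{- \frac{1}{650} + 285} = \sqrt{\frac{185249}{650}} = \frac{17 \sqrt{16666}}{130}$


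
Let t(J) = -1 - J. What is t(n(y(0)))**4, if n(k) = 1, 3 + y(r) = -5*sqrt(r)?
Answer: 16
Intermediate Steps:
y(r) = -3 - 5*sqrt(r)
t(n(y(0)))**4 = (-1 - 1*1)**4 = (-1 - 1)**4 = (-2)**4 = 16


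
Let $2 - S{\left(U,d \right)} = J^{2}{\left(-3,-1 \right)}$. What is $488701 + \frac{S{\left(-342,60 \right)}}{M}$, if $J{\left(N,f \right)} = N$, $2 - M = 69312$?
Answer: $\frac{33871866317}{69310} \approx 4.887 \cdot 10^{5}$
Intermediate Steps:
$M = -69310$ ($M = 2 - 69312 = -69310$)
$S{\left(U,d \right)} = -7$ ($S{\left(U,d \right)} = 2 - \left(-3\right)^{2} = 2 - 9 = -7$)
$488701 + \frac{S{\left(-342,60 \right)}}{M} = 488701 - \frac{7}{-69310} = 488701 - - \frac{7}{69310} = 488701 + \frac{7}{69310} = \frac{33871866317}{69310}$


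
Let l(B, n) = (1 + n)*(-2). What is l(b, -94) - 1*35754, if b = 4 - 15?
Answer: -35568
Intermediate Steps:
b = -11
l(B, n) = -2 - 2*n
l(b, -94) - 1*35754 = (-2 - 2*(-94)) - 1*35754 = (-2 + 188) - 35754 = 186 - 35754 = -35568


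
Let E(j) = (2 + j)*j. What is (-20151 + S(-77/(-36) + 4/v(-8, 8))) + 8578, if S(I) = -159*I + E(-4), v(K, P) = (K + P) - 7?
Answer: -992395/84 ≈ -11814.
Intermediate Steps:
v(K, P) = -7 + K + P
E(j) = j*(2 + j)
S(I) = 8 - 159*I (S(I) = -159*I - 4*(2 - 4) = -159*I - 4*(-2) = -159*I + 8 = 8 - 159*I)
(-20151 + S(-77/(-36) + 4/v(-8, 8))) + 8578 = (-20151 + (8 - 159*(-77/(-36) + 4/(-7 - 8 + 8)))) + 8578 = (-20151 + (8 - 159*(-77*(-1/36) + 4/(-7)))) + 8578 = (-20151 + (8 - 159*(77/36 + 4*(-⅐)))) + 8578 = (-20151 + (8 - 159*(77/36 - 4/7))) + 8578 = (-20151 + (8 - 159*395/252)) + 8578 = (-20151 + (8 - 20935/84)) + 8578 = (-20151 - 20263/84) + 8578 = -1712947/84 + 8578 = -992395/84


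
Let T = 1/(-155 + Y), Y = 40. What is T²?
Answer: 1/13225 ≈ 7.5614e-5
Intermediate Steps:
T = -1/115 (T = 1/(-155 + 40) = 1/(-115) = -1/115 ≈ -0.0086956)
T² = (-1/115)² = 1/13225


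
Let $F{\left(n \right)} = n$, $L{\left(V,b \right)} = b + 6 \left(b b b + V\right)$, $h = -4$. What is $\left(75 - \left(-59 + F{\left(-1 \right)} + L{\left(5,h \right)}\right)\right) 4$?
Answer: $1972$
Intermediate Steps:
$L{\left(V,b \right)} = b + 6 V + 6 b^{3}$ ($L{\left(V,b \right)} = b + 6 \left(b^{2} b + V\right) = b + 6 \left(b^{3} + V\right) = b + 6 \left(V + b^{3}\right) = b + \left(6 V + 6 b^{3}\right) = b + 6 V + 6 b^{3}$)
$\left(75 - \left(-59 + F{\left(-1 \right)} + L{\left(5,h \right)}\right)\right) 4 = \left(75 - \left(-64 - 384 + 30\right)\right) 4 = \left(75 + \left(66 - \left(6 + \left(-4 + 30 + 6 \left(-64\right)\right)\right)\right)\right) 4 = \left(75 + \left(66 - \left(6 - 358\right)\right)\right) 4 = \left(75 + \left(66 - -352\right)\right) 4 = \left(75 + \left(66 + 352\right)\right) 4 = \left(75 + 418\right) 4 = 493 \cdot 4 = 1972$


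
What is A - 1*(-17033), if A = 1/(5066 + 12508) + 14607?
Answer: 556041361/17574 ≈ 31640.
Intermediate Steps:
A = 256703419/17574 (A = 1/17574 + 14607 = 256703419/17574 ≈ 14607.)
A - 1*(-17033) = 256703419/17574 - 1*(-17033) = 256703419/17574 + 17033 = 556041361/17574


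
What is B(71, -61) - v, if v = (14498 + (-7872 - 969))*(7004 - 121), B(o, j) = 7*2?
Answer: -38937117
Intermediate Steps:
B(o, j) = 14
v = 38937131 (v = (14498 - 8841)*6883 = 5657*6883 = 38937131)
B(71, -61) - v = 14 - 1*38937131 = 14 - 38937131 = -38937117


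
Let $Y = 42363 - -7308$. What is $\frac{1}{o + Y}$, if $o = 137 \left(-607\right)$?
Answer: $- \frac{1}{33488} \approx -2.9861 \cdot 10^{-5}$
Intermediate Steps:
$o = -83159$
$Y = 49671$ ($Y = 42363 + 7308 = 49671$)
$\frac{1}{o + Y} = \frac{1}{-83159 + 49671} = \frac{1}{-33488} = - \frac{1}{33488}$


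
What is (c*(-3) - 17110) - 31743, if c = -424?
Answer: -47581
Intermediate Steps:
(c*(-3) - 17110) - 31743 = (-424*(-3) - 17110) - 31743 = (1272 - 17110) - 31743 = -15838 - 31743 = -47581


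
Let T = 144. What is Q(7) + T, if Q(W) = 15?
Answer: 159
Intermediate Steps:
Q(7) + T = 15 + 144 = 159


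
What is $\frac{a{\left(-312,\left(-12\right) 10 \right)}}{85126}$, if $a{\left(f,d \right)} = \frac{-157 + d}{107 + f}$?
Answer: $\frac{277}{17450830} \approx 1.5873 \cdot 10^{-5}$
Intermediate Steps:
$a{\left(f,d \right)} = \frac{-157 + d}{107 + f}$
$\frac{a{\left(-312,\left(-12\right) 10 \right)}}{85126} = \frac{\frac{1}{107 - 312} \left(-157 - 120\right)}{85126} = \frac{-157 - 120}{-205} \cdot \frac{1}{85126} = \left(- \frac{1}{205}\right) \left(-277\right) \frac{1}{85126} = \frac{277}{205} \cdot \frac{1}{85126} = \frac{277}{17450830}$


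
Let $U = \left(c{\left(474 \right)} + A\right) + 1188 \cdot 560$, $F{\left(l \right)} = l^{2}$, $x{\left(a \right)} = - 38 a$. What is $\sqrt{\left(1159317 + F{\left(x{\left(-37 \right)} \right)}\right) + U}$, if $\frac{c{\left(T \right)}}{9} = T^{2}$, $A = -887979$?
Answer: $\sqrt{4935538} \approx 2221.6$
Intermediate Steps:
$c{\left(T \right)} = 9 T^{2}$
$U = 1799385$ ($U = \left(9 \cdot 474^{2} - 887979\right) + 1188 \cdot 560 = \left(9 \cdot 224676 - 887979\right) + 665280 = \left(2022084 - 887979\right) + 665280 = 1134105 + 665280 = 1799385$)
$\sqrt{\left(1159317 + F{\left(x{\left(-37 \right)} \right)}\right) + U} = \sqrt{\left(1159317 + \left(\left(-38\right) \left(-37\right)\right)^{2}\right) + 1799385} = \sqrt{\left(1159317 + 1406^{2}\right) + 1799385} = \sqrt{\left(1159317 + 1976836\right) + 1799385} = \sqrt{3136153 + 1799385} = \sqrt{4935538}$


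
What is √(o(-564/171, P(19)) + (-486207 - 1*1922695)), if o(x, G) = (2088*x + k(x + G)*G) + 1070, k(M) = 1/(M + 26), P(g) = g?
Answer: I*√4925292593317805/45163 ≈ 1553.9*I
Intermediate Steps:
k(M) = 1/(26 + M)
o(x, G) = 1070 + 2088*x + G/(26 + G + x) (o(x, G) = (2088*x + G/(26 + (x + G))) + 1070 = (2088*x + G/(26 + (G + x))) + 1070 = (2088*x + G/(26 + G + x)) + 1070 = 1070 + 2088*x + G/(26 + G + x))
√(o(-564/171, P(19)) + (-486207 - 1*1922695)) = √((19 + 2*(535 + 1044*(-564/171))*(26 + 19 - 564/171))/(26 + 19 - 564/171) + (-486207 - 1*1922695)) = √((19 + 2*(535 + 1044*(-564*1/171))*(26 + 19 - 564*1/171))/(26 + 19 - 564*1/171) + (-486207 - 1922695)) = √((19 + 2*(535 + 1044*(-188/57))*(26 + 19 - 188/57))/(26 + 19 - 188/57) - 2408902) = √((19 + 2*(535 - 65424/19)*(2377/57))/(2377/57) - 2408902) = √(57*(19 + 2*(-55259/19)*(2377/57))/2377 - 2408902) = √(57*(19 - 262701286/1083)/2377 - 2408902) = √((57/2377)*(-262680709/1083) - 2408902) = √(-262680709/45163 - 2408902) = √(-109055921735/45163) = I*√4925292593317805/45163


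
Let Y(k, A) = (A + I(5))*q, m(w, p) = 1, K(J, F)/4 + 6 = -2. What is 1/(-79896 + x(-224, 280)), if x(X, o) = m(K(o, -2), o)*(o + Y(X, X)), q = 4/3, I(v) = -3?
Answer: -3/239756 ≈ -1.2513e-5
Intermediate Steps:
q = 4/3 (q = 4*(⅓) = 4/3 ≈ 1.3333)
K(J, F) = -32 (K(J, F) = -24 + 4*(-2) = -24 - 8 = -32)
Y(k, A) = -4 + 4*A/3 (Y(k, A) = (A - 3)*(4/3) = (-3 + A)*(4/3) = -4 + 4*A/3)
x(X, o) = -4 + o + 4*X/3 (x(X, o) = 1*(o + (-4 + 4*X/3)) = 1*(-4 + o + 4*X/3) = -4 + o + 4*X/3)
1/(-79896 + x(-224, 280)) = 1/(-79896 + (-4 + 280 + (4/3)*(-224))) = 1/(-79896 + (-4 + 280 - 896/3)) = 1/(-79896 - 68/3) = 1/(-239756/3) = -3/239756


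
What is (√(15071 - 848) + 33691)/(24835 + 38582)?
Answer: 33691/63417 + √14223/63417 ≈ 0.53314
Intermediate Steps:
(√(15071 - 848) + 33691)/(24835 + 38582) = (√14223 + 33691)/63417 = (33691 + √14223)*(1/63417) = 33691/63417 + √14223/63417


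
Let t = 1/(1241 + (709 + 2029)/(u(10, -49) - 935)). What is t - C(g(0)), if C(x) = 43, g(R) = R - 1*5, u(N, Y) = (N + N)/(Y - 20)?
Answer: -3435593024/79899013 ≈ -42.999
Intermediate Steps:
u(N, Y) = 2*N/(-20 + Y) (u(N, Y) = (2*N)/(-20 + Y) = 2*N/(-20 + Y))
g(R) = -5 + R (g(R) = R - 5 = -5 + R)
t = 64535/79899013 (t = 1/(1241 + (709 + 2029)/(2*10/(-20 - 49) - 935)) = 1/(1241 + 2738/(2*10/(-69) - 935)) = 1/(1241 + 2738/(2*10*(-1/69) - 935)) = 1/(1241 + 2738/(-20/69 - 935)) = 1/(1241 + 2738/(-64535/69)) = 1/(1241 + 2738*(-69/64535)) = 1/(1241 - 188922/64535) = 1/(79899013/64535) = 64535/79899013 ≈ 0.00080771)
t - C(g(0)) = 64535/79899013 - 1*43 = 64535/79899013 - 43 = -3435593024/79899013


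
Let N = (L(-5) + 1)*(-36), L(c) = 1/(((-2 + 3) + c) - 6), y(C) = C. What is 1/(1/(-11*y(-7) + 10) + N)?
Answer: -435/14089 ≈ -0.030875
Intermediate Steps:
L(c) = 1/(-5 + c) (L(c) = 1/((1 + c) - 6) = 1/(-5 + c))
N = -162/5 (N = (1/(-5 - 5) + 1)*(-36) = (1/(-10) + 1)*(-36) = (-1/10 + 1)*(-36) = (9/10)*(-36) = -162/5 ≈ -32.400)
1/(1/(-11*y(-7) + 10) + N) = 1/(1/(-11*(-7) + 10) - 162/5) = 1/(1/(77 + 10) - 162/5) = 1/(1/87 - 162/5) = 1/(-14089/435) = -435/14089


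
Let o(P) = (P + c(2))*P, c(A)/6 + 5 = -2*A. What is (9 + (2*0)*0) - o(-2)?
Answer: -103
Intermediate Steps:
c(A) = -30 - 12*A (c(A) = -30 + 6*(-2*A) = -30 - 12*A)
o(P) = P*(-54 + P) (o(P) = (P + (-30 - 12*2))*P = (P + (-30 - 24))*P = (P - 54)*P = (-54 + P)*P = P*(-54 + P))
(9 + (2*0)*0) - o(-2) = (9 + (2*0)*0) - (-2)*(-54 - 2) = (9 + 0*0) - (-2)*(-56) = (9 + 0) - 1*112 = 9 - 112 = -103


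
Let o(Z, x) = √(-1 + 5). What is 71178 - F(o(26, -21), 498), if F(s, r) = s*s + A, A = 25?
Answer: 71149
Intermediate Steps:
o(Z, x) = 2 (o(Z, x) = √4 = 2)
F(s, r) = 25 + s² (F(s, r) = s*s + 25 = s² + 25 = 25 + s²)
71178 - F(o(26, -21), 498) = 71178 - (25 + 2²) = 71178 - (25 + 4) = 71178 - 1*29 = 71178 - 29 = 71149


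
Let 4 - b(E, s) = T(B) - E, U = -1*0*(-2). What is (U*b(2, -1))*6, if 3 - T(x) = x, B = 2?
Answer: 0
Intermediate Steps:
U = 0 (U = 0*(-2) = 0)
T(x) = 3 - x
b(E, s) = 3 + E (b(E, s) = 4 - ((3 - 1*2) - E) = 4 - ((3 - 2) - E) = 4 - (1 - E) = 4 + (-1 + E) = 3 + E)
(U*b(2, -1))*6 = (0*(3 + 2))*6 = (0*5)*6 = 0*6 = 0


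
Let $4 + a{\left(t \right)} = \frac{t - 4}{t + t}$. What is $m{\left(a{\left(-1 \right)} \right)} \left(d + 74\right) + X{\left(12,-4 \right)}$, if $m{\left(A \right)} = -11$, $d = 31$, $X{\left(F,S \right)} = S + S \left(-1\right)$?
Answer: $-1155$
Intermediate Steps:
$a{\left(t \right)} = -4 + \frac{-4 + t}{2 t}$ ($a{\left(t \right)} = -4 + \frac{t - 4}{t + t} = -4 + \frac{-4 + t}{2 t}$)
$X{\left(F,S \right)} = 0$ ($X{\left(F,S \right)} = S - S = 0$)
$m{\left(a{\left(-1 \right)} \right)} \left(d + 74\right) + X{\left(12,-4 \right)} = - 11 \left(31 + 74\right) + 0 = \left(-11\right) 105 + 0 = -1155 + 0 = -1155$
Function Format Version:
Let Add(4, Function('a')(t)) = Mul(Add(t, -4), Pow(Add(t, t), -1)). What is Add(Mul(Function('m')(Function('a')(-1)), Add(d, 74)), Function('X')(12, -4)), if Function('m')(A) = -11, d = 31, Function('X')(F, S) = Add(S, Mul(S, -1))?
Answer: -1155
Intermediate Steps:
Function('a')(t) = Add(-4, Mul(Rational(1, 2), Pow(t, -1), Add(-4, t))) (Function('a')(t) = Add(-4, Mul(Add(t, -4), Pow(Add(t, t), -1))) = Add(-4, Mul(Add(-4, t), Pow(Mul(2, t), -1))) = Add(-4, Mul(Add(-4, t), Mul(Rational(1, 2), Pow(t, -1)))) = Add(-4, Mul(Rational(1, 2), Pow(t, -1), Add(-4, t))))
Function('X')(F, S) = 0 (Function('X')(F, S) = Add(S, Mul(-1, S)) = 0)
Add(Mul(Function('m')(Function('a')(-1)), Add(d, 74)), Function('X')(12, -4)) = Add(Mul(-11, Add(31, 74)), 0) = Add(Mul(-11, 105), 0) = Add(-1155, 0) = -1155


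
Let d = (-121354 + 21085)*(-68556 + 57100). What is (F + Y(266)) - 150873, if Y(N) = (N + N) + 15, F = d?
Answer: 1148531338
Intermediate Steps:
d = 1148681664 (d = -100269*(-11456) = 1148681664)
F = 1148681664
Y(N) = 15 + 2*N (Y(N) = 2*N + 15 = 15 + 2*N)
(F + Y(266)) - 150873 = (1148681664 + (15 + 2*266)) - 150873 = (1148681664 + (15 + 532)) - 150873 = (1148681664 + 547) - 150873 = 1148682211 - 150873 = 1148531338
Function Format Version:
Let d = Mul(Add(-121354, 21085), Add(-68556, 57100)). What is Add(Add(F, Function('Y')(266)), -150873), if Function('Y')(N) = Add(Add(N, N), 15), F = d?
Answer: 1148531338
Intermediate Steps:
d = 1148681664 (d = Mul(-100269, -11456) = 1148681664)
F = 1148681664
Function('Y')(N) = Add(15, Mul(2, N)) (Function('Y')(N) = Add(Mul(2, N), 15) = Add(15, Mul(2, N)))
Add(Add(F, Function('Y')(266)), -150873) = Add(Add(1148681664, Add(15, Mul(2, 266))), -150873) = Add(Add(1148681664, Add(15, 532)), -150873) = Add(Add(1148681664, 547), -150873) = Add(1148682211, -150873) = 1148531338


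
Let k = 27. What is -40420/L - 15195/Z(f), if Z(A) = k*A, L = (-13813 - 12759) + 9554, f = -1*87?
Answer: 58922515/6662547 ≈ 8.8438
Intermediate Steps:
f = -87
L = -17018 (L = -26572 + 9554 = -17018)
Z(A) = 27*A
-40420/L - 15195/Z(f) = -40420/(-17018) - 15195/(27*(-87)) = -40420*(-1/17018) - 15195/(-2349) = 20210/8509 - 15195*(-1/2349) = 20210/8509 + 5065/783 = 58922515/6662547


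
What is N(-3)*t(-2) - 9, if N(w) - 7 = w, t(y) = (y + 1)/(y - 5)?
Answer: -59/7 ≈ -8.4286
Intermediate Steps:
t(y) = (1 + y)/(-5 + y)
N(w) = 7 + w
N(-3)*t(-2) - 9 = (7 - 3)*((1 - 2)/(-5 - 2)) - 9 = 4*(-1/(-7)) - 9 = 4*(-⅐*(-1)) - 9 = 4*(⅐) - 9 = 4/7 - 9 = -59/7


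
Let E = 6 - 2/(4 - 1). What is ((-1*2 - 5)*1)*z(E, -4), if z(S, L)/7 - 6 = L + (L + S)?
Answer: -490/3 ≈ -163.33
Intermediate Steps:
E = 16/3 (E = 6 - 2/3 = 6 - 2*⅓ = 6 - ⅔ = 16/3 ≈ 5.3333)
z(S, L) = 42 + 7*S + 14*L (z(S, L) = 42 + 7*(L + (L + S)) = 42 + 7*(S + 2*L) = 42 + (7*S + 14*L) = 42 + 7*S + 14*L)
((-1*2 - 5)*1)*z(E, -4) = ((-1*2 - 5)*1)*(42 + 7*(16/3) + 14*(-4)) = ((-2 - 5)*1)*(42 + 112/3 - 56) = -7*1*(70/3) = -7*70/3 = -490/3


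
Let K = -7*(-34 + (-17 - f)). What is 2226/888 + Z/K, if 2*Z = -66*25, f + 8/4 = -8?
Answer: -15623/42476 ≈ -0.36781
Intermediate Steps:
f = -10 (f = -2 - 8 = -10)
Z = -825 (Z = (-66*25)/2 = (½)*(-1650) = -825)
K = 287 (K = -7*(-34 + (-17 - 1*(-10))) = -7*(-34 + (-17 + 10)) = -7*(-34 - 7) = -7*(-41) = 287)
2226/888 + Z/K = 2226/888 - 825/287 = 2226*(1/888) - 825*1/287 = 371/148 - 825/287 = -15623/42476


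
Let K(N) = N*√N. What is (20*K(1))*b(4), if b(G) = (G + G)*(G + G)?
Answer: 1280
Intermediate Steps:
b(G) = 4*G² (b(G) = (2*G)*(2*G) = 4*G²)
K(N) = N^(3/2)
(20*K(1))*b(4) = (20*1^(3/2))*(4*4²) = (20*1)*(4*16) = 20*64 = 1280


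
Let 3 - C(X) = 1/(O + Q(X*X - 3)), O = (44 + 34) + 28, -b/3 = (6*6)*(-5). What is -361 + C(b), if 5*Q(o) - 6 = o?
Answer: -104583619/292133 ≈ -358.00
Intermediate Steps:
Q(o) = 6/5 + o/5
b = 540 (b = -3*6*6*(-5) = -108*(-5) = -3*(-180) = 540)
O = 106 (O = 78 + 28 = 106)
C(X) = 3 - 1/(533/5 + X²/5) (C(X) = 3 - 1/(106 + (6/5 + (X*X - 3)/5)) = 3 - 1/(106 + (6/5 + (X² - 3)/5)) = 3 - 1/(106 + (6/5 + (-3 + X²)/5)) = 3 - 1/(106 + (6/5 + (-⅗ + X²/5))) = 3 - 1/(106 + (⅗ + X²/5)) = 3 - 1/(533/5 + X²/5))
-361 + C(b) = -361 + (1594 + 3*540²)/(533 + 540²) = -361 + (1594 + 3*291600)/(533 + 291600) = -361 + (1594 + 874800)/292133 = -361 + (1/292133)*876394 = -361 + 876394/292133 = -104583619/292133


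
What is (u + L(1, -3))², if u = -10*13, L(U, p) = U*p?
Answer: 17689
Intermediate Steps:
u = -130
(u + L(1, -3))² = (-130 + 1*(-3))² = (-130 - 3)² = (-133)² = 17689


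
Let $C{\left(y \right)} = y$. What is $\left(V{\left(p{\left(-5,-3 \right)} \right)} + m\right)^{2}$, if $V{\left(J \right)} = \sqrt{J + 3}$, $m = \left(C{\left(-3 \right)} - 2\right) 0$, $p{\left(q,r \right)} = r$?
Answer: $0$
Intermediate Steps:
$m = 0$ ($m = \left(-3 - 2\right) 0 = \left(-5\right) 0 = 0$)
$V{\left(J \right)} = \sqrt{3 + J}$
$\left(V{\left(p{\left(-5,-3 \right)} \right)} + m\right)^{2} = \left(\sqrt{3 - 3} + 0\right)^{2} = \left(\sqrt{0} + 0\right)^{2} = \left(0 + 0\right)^{2} = 0^{2} = 0$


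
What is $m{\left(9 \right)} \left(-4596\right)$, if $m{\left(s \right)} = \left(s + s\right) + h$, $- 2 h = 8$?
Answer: $-64344$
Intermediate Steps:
$h = -4$ ($h = \left(- \frac{1}{2}\right) 8 = -4$)
$m{\left(s \right)} = -4 + 2 s$ ($m{\left(s \right)} = \left(s + s\right) - 4 = 2 s - 4 = -4 + 2 s$)
$m{\left(9 \right)} \left(-4596\right) = \left(-4 + 2 \cdot 9\right) \left(-4596\right) = \left(-4 + 18\right) \left(-4596\right) = 14 \left(-4596\right) = -64344$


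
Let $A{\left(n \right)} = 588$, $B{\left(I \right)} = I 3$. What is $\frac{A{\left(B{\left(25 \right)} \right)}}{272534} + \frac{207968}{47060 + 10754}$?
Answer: $\frac{14178086386}{3939070169} \approx 3.5993$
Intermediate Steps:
$B{\left(I \right)} = 3 I$
$\frac{A{\left(B{\left(25 \right)} \right)}}{272534} + \frac{207968}{47060 + 10754} = \frac{588}{272534} + \frac{207968}{47060 + 10754} = 588 \cdot \frac{1}{272534} + \frac{207968}{57814} = \frac{294}{136267} + 207968 \cdot \frac{1}{57814} = \frac{294}{136267} + \frac{103984}{28907} = \frac{14178086386}{3939070169}$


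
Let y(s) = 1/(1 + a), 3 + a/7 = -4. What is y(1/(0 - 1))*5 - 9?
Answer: -437/48 ≈ -9.1042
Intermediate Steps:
a = -49 (a = -21 + 7*(-4) = -21 - 28 = -49)
y(s) = -1/48 (y(s) = 1/(1 - 49) = 1/(-48) = -1/48)
y(1/(0 - 1))*5 - 9 = -1/48*5 - 9 = -5/48 - 9 = -437/48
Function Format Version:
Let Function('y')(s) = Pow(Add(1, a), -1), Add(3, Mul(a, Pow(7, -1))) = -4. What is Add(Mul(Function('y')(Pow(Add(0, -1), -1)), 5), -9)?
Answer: Rational(-437, 48) ≈ -9.1042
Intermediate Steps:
a = -49 (a = Add(-21, Mul(7, -4)) = Add(-21, -28) = -49)
Function('y')(s) = Rational(-1, 48) (Function('y')(s) = Pow(Add(1, -49), -1) = Pow(-48, -1) = Rational(-1, 48))
Add(Mul(Function('y')(Pow(Add(0, -1), -1)), 5), -9) = Add(Mul(Rational(-1, 48), 5), -9) = Add(Rational(-5, 48), -9) = Rational(-437, 48)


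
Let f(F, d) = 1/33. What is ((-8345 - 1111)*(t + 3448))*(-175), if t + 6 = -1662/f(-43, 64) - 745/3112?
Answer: -33089793052050/389 ≈ -8.5064e+10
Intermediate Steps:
f(F, d) = 1/33
t = -170700169/3112 (t = -6 + (-1662/1/33 - 745/3112) = -6 + (-1662*33 - 745*1/3112) = -6 + (-54846 - 745/3112) = -6 - 170681497/3112 = -170700169/3112 ≈ -54852.)
((-8345 - 1111)*(t + 3448))*(-175) = ((-8345 - 1111)*(-170700169/3112 + 3448))*(-175) = -9456*(-159969993/3112)*(-175) = (189084531726/389)*(-175) = -33089793052050/389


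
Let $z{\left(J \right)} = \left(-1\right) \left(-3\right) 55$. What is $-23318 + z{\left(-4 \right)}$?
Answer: $-23153$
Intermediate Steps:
$z{\left(J \right)} = 165$ ($z{\left(J \right)} = 3 \cdot 55 = 165$)
$-23318 + z{\left(-4 \right)} = -23318 + 165 = -23153$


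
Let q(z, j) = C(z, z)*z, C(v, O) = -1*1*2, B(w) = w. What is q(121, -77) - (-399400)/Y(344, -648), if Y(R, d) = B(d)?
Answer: -69527/81 ≈ -858.36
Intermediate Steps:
Y(R, d) = d
C(v, O) = -2 (C(v, O) = -1*2 = -2)
q(z, j) = -2*z
q(121, -77) - (-399400)/Y(344, -648) = -2*121 - (-399400)/(-648) = -242 - (-399400)*(-1)/648 = -242 - 1*49925/81 = -242 - 49925/81 = -69527/81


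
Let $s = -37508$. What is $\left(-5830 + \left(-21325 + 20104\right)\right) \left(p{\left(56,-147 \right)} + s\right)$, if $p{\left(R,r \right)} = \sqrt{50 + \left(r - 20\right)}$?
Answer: $264468908 - 21153 i \sqrt{13} \approx 2.6447 \cdot 10^{8} - 76268.0 i$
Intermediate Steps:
$p{\left(R,r \right)} = \sqrt{30 + r}$ ($p{\left(R,r \right)} = \sqrt{50 + \left(-20 + r\right)} = \sqrt{30 + r}$)
$\left(-5830 + \left(-21325 + 20104\right)\right) \left(p{\left(56,-147 \right)} + s\right) = \left(-5830 + \left(-21325 + 20104\right)\right) \left(\sqrt{30 - 147} - 37508\right) = \left(-5830 - 1221\right) \left(\sqrt{-117} - 37508\right) = - 7051 \left(3 i \sqrt{13} - 37508\right) = - 7051 \left(-37508 + 3 i \sqrt{13}\right) = 264468908 - 21153 i \sqrt{13}$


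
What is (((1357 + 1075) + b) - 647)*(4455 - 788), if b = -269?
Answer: 5559172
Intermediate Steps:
(((1357 + 1075) + b) - 647)*(4455 - 788) = (((1357 + 1075) - 269) - 647)*(4455 - 788) = ((2432 - 269) - 647)*3667 = (2163 - 647)*3667 = 1516*3667 = 5559172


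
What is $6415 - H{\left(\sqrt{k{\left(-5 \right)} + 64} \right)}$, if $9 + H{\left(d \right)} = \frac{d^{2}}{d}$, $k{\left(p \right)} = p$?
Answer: $6424 - \sqrt{59} \approx 6416.3$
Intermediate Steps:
$H{\left(d \right)} = -9 + d$ ($H{\left(d \right)} = -9 + \frac{d^{2}}{d} = -9 + d$)
$6415 - H{\left(\sqrt{k{\left(-5 \right)} + 64} \right)} = 6415 - \left(-9 + \sqrt{-5 + 64}\right) = 6415 - \left(-9 + \sqrt{59}\right) = 6415 + \left(9 - \sqrt{59}\right) = 6424 - \sqrt{59}$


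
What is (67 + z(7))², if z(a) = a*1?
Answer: 5476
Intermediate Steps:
z(a) = a
(67 + z(7))² = (67 + 7)² = 74² = 5476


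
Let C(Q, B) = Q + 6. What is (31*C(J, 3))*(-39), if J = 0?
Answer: -7254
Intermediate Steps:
C(Q, B) = 6 + Q
(31*C(J, 3))*(-39) = (31*(6 + 0))*(-39) = (31*6)*(-39) = 186*(-39) = -7254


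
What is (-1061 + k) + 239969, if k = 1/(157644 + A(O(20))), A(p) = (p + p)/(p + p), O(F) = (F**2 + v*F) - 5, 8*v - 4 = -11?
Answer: 37662651661/157645 ≈ 2.3891e+5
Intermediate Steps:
v = -7/8 (v = 1/2 + (1/8)*(-11) = 1/2 - 11/8 = -7/8 ≈ -0.87500)
O(F) = -5 + F**2 - 7*F/8 (O(F) = (F**2 - 7*F/8) - 5 = -5 + F**2 - 7*F/8)
A(p) = 1 (A(p) = (2*p)/((2*p)) = (2*p)*(1/(2*p)) = 1)
k = 1/157645 (k = 1/(157644 + 1) = 1/157645 ≈ 6.3434e-6)
(-1061 + k) + 239969 = (-1061 + 1/157645) + 239969 = -167261344/157645 + 239969 = 37662651661/157645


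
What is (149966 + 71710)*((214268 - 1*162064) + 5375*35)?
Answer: 53275171404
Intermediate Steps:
(149966 + 71710)*((214268 - 1*162064) + 5375*35) = 221676*((214268 - 162064) + 188125) = 221676*(52204 + 188125) = 221676*240329 = 53275171404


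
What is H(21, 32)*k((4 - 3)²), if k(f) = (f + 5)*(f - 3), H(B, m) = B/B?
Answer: -12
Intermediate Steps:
H(B, m) = 1
k(f) = (-3 + f)*(5 + f) (k(f) = (5 + f)*(-3 + f) = (-3 + f)*(5 + f))
H(21, 32)*k((4 - 3)²) = 1*(-15 + ((4 - 3)²)² + 2*(4 - 3)²) = 1*(-15 + (1²)² + 2*1²) = 1*(-15 + 1² + 2*1) = 1*(-15 + 1 + 2) = 1*(-12) = -12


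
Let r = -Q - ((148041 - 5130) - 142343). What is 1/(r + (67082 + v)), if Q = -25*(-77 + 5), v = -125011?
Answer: -1/60297 ≈ -1.6585e-5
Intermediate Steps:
Q = 1800 (Q = -25*(-72) = 1800)
r = -2368 (r = -1*1800 - ((148041 - 5130) - 142343) = -1800 - (142911 - 142343) = -1800 - 1*568 = -1800 - 568 = -2368)
1/(r + (67082 + v)) = 1/(-2368 + (67082 - 125011)) = 1/(-2368 - 57929) = 1/(-60297) = -1/60297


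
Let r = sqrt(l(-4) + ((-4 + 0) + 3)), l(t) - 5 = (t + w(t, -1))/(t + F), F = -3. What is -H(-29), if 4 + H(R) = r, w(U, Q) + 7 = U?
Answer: 4 - sqrt(301)/7 ≈ 1.5215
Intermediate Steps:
w(U, Q) = -7 + U
l(t) = 5 + (-7 + 2*t)/(-3 + t) (l(t) = 5 + (t + (-7 + t))/(t - 3) = 5 + (-7 + 2*t)/(-3 + t))
r = sqrt(301)/7 (r = sqrt((-22 + 7*(-4))/(-3 - 4) + ((-4 + 0) + 3)) = sqrt((-22 - 28)/(-7) + (-4 + 3)) = sqrt(-1/7*(-50) - 1) = sqrt(50/7 - 1) = sqrt(43/7) = sqrt(301)/7 ≈ 2.4785)
H(R) = -4 + sqrt(301)/7
-H(-29) = -(-4 + sqrt(301)/7) = 4 - sqrt(301)/7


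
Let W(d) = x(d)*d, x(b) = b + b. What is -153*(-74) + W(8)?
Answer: 11450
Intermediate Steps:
x(b) = 2*b
W(d) = 2*d² (W(d) = (2*d)*d = 2*d²)
-153*(-74) + W(8) = -153*(-74) + 2*8² = 11322 + 2*64 = 11322 + 128 = 11450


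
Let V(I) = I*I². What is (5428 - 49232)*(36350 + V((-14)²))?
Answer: -331416070344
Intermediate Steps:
V(I) = I³
(5428 - 49232)*(36350 + V((-14)²)) = (5428 - 49232)*(36350 + ((-14)²)³) = -43804*(36350 + 196³) = -43804*(36350 + 7529536) = -43804*7565886 = -331416070344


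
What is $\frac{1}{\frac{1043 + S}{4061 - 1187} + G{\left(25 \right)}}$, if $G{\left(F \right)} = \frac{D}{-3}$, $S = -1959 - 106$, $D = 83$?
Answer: $- \frac{1437}{40268} \approx -0.035686$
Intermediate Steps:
$S = -2065$
$G{\left(F \right)} = - \frac{83}{3}$ ($G{\left(F \right)} = \frac{83}{-3} = 83 \left(- \frac{1}{3}\right) = - \frac{83}{3}$)
$\frac{1}{\frac{1043 + S}{4061 - 1187} + G{\left(25 \right)}} = \frac{1}{\frac{1043 - 2065}{4061 - 1187} - \frac{83}{3}} = \frac{1}{- \frac{1022}{4061 - 1187} - \frac{83}{3}} = \frac{1}{- \frac{1022}{2874} - \frac{83}{3}} = \frac{1}{\left(-1022\right) \frac{1}{2874} - \frac{83}{3}} = \frac{1}{- \frac{511}{1437} - \frac{83}{3}} = \frac{1}{- \frac{40268}{1437}} = - \frac{1437}{40268}$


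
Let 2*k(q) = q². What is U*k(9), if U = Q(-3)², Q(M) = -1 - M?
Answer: 162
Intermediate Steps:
k(q) = q²/2
U = 4 (U = (-1 - 1*(-3))² = (-1 + 3)² = 2² = 4)
U*k(9) = 4*((½)*9²) = 4*((½)*81) = 4*(81/2) = 162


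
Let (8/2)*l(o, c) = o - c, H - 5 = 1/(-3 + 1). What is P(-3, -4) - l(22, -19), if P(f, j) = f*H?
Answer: -95/4 ≈ -23.750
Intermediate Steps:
H = 9/2 (H = 5 + 1/(-3 + 1) = 5 + 1/(-2) = 5 - ½ = 9/2 ≈ 4.5000)
l(o, c) = -c/4 + o/4 (l(o, c) = (o - c)/4 = -c/4 + o/4)
P(f, j) = 9*f/2 (P(f, j) = f*(9/2) = 9*f/2)
P(-3, -4) - l(22, -19) = (9/2)*(-3) - (-¼*(-19) + (¼)*22) = -27/2 - (19/4 + 11/2) = -27/2 - 1*41/4 = -27/2 - 41/4 = -95/4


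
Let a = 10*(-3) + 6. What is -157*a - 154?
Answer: 3614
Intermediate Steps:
a = -24 (a = -30 + 6 = -24)
-157*a - 154 = -157*(-24) - 154 = 3768 - 154 = 3614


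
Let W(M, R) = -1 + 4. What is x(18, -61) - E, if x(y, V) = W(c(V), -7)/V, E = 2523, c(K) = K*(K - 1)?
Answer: -153906/61 ≈ -2523.1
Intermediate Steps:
c(K) = K*(-1 + K)
W(M, R) = 3
x(y, V) = 3/V
x(18, -61) - E = 3/(-61) - 1*2523 = 3*(-1/61) - 2523 = -3/61 - 2523 = -153906/61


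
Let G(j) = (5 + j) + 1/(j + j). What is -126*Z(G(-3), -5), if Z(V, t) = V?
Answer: -231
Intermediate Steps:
G(j) = 5 + j + 1/(2*j) (G(j) = (5 + j) + 1/(2*j) = 5 + j + 1/(2*j))
-126*Z(G(-3), -5) = -126*(5 - 3 + (½)/(-3)) = -126*(5 - 3 + (½)*(-⅓)) = -126*(5 - 3 - ⅙) = -126*11/6 = -231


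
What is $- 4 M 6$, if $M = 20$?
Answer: $-480$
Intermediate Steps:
$- 4 M 6 = \left(-4\right) 20 \cdot 6 = \left(-80\right) 6 = -480$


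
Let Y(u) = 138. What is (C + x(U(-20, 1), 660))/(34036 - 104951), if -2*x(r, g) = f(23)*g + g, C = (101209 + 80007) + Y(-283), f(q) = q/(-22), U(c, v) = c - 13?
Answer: -181369/70915 ≈ -2.5576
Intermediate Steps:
U(c, v) = -13 + c
f(q) = -q/22 (f(q) = q*(-1/22) = -q/22)
C = 181354 (C = (101209 + 80007) + 138 = 181216 + 138 = 181354)
x(r, g) = g/44 (x(r, g) = -((-1/22*23)*g + g)/2 = -(-23*g/22 + g)/2 = -(-1)*g/44 = g/44)
(C + x(U(-20, 1), 660))/(34036 - 104951) = (181354 + (1/44)*660)/(34036 - 104951) = (181354 + 15)/(-70915) = 181369*(-1/70915) = -181369/70915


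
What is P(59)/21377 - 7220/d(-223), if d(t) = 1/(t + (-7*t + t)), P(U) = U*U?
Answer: -172091259619/21377 ≈ -8.0503e+6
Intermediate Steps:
P(U) = U²
d(t) = -1/(5*t) (d(t) = 1/(t - 6*t) = 1/(-5*t) = -1/(5*t))
P(59)/21377 - 7220/d(-223) = 59²/21377 - 7220/((-⅕/(-223))) = 3481*(1/21377) - 7220/((-⅕*(-1/223))) = 3481/21377 - 7220/1/1115 = 3481/21377 - 7220*1115 = 3481/21377 - 8050300 = -172091259619/21377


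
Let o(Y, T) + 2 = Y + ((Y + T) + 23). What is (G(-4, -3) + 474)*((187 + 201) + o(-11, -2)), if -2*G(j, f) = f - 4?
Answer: 367675/2 ≈ 1.8384e+5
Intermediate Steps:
G(j, f) = 2 - f/2 (G(j, f) = -(f - 4)/2 = -(-4 + f)/2 = 2 - f/2)
o(Y, T) = 21 + T + 2*Y (o(Y, T) = -2 + (Y + ((Y + T) + 23)) = -2 + (Y + ((T + Y) + 23)) = -2 + (Y + (23 + T + Y)) = -2 + (23 + T + 2*Y) = 21 + T + 2*Y)
(G(-4, -3) + 474)*((187 + 201) + o(-11, -2)) = ((2 - 1/2*(-3)) + 474)*((187 + 201) + (21 - 2 + 2*(-11))) = ((2 + 3/2) + 474)*(388 + (21 - 2 - 22)) = (7/2 + 474)*(388 - 3) = (955/2)*385 = 367675/2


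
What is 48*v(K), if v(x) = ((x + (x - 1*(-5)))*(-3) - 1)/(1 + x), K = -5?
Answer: -168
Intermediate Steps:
v(x) = (-16 - 6*x)/(1 + x) (v(x) = ((x + (x + 5))*(-3) - 1)/(1 + x) = ((x + (5 + x))*(-3) - 1)/(1 + x) = ((5 + 2*x)*(-3) - 1)/(1 + x) = ((-15 - 6*x) - 1)/(1 + x) = (-16 - 6*x)/(1 + x))
48*v(K) = 48*(2*(-8 - 3*(-5))/(1 - 5)) = 48*(2*(-8 + 15)/(-4)) = 48*(2*(-1/4)*7) = 48*(-7/2) = -168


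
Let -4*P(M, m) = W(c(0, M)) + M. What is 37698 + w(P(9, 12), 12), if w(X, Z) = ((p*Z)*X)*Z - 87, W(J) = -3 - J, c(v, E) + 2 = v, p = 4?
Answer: 36459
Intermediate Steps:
c(v, E) = -2 + v
P(M, m) = 1/4 - M/4 (P(M, m) = -((-3 - (-2 + 0)) + M)/4 = -((-3 - 1*(-2)) + M)/4 = -((-3 + 2) + M)/4 = -(-1 + M)/4 = 1/4 - M/4)
w(X, Z) = -87 + 4*X*Z**2 (w(X, Z) = ((4*Z)*X)*Z - 87 = (4*X*Z)*Z - 87 = 4*X*Z**2 - 87 = -87 + 4*X*Z**2)
37698 + w(P(9, 12), 12) = 37698 + (-87 + 4*(1/4 - 1/4*9)*12**2) = 37698 + (-87 + 4*(1/4 - 9/4)*144) = 37698 + (-87 + 4*(-2)*144) = 37698 + (-87 - 1152) = 37698 - 1239 = 36459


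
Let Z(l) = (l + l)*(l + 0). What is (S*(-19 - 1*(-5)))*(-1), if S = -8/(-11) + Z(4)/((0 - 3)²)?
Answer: 5936/99 ≈ 59.960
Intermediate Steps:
Z(l) = 2*l² (Z(l) = (2*l)*l = 2*l²)
S = 424/99 (S = -8/(-11) + (2*4²)/((0 - 3)²) = -8*(-1/11) + (2*16)/((-3)²) = 8/11 + 32/9 = 424/99 ≈ 4.2828)
(S*(-19 - 1*(-5)))*(-1) = (424*(-19 - 1*(-5))/99)*(-1) = (424*(-19 + 5)/99)*(-1) = ((424/99)*(-14))*(-1) = -5936/99*(-1) = 5936/99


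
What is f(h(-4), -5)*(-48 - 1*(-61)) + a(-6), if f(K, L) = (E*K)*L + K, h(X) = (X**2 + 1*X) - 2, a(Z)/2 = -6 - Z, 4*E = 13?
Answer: -3965/2 ≈ -1982.5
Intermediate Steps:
E = 13/4 (E = (1/4)*13 = 13/4 ≈ 3.2500)
a(Z) = -12 - 2*Z (a(Z) = 2*(-6 - Z) = -12 - 2*Z)
h(X) = -2 + X + X**2 (h(X) = (X**2 + X) - 2 = (X + X**2) - 2 = -2 + X + X**2)
f(K, L) = K + 13*K*L/4 (f(K, L) = (13*K/4)*L + K = 13*K*L/4 + K = K + 13*K*L/4)
f(h(-4), -5)*(-48 - 1*(-61)) + a(-6) = ((-2 - 4 + (-4)**2)*(4 + 13*(-5))/4)*(-48 - 1*(-61)) + (-12 - 2*(-6)) = ((-2 - 4 + 16)*(4 - 65)/4)*(-48 + 61) + (-12 + 12) = ((1/4)*10*(-61))*13 + 0 = -305/2*13 + 0 = -3965/2 + 0 = -3965/2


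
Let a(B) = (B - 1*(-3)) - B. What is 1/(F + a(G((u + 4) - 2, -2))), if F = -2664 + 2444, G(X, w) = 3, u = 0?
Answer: -1/217 ≈ -0.0046083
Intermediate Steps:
F = -220
a(B) = 3 (a(B) = (B + 3) - B = (3 + B) - B = 3)
1/(F + a(G((u + 4) - 2, -2))) = 1/(-220 + 3) = 1/(-217) = -1/217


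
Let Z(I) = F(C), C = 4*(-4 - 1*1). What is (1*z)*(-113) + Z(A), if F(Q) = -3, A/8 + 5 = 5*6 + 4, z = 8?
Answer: -907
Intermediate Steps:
C = -20 (C = 4*(-4 - 1) = 4*(-5) = -20)
A = 232 (A = -40 + 8*(5*6 + 4) = -40 + 8*(30 + 4) = -40 + 8*34 = -40 + 272 = 232)
Z(I) = -3
(1*z)*(-113) + Z(A) = (1*8)*(-113) - 3 = 8*(-113) - 3 = -904 - 3 = -907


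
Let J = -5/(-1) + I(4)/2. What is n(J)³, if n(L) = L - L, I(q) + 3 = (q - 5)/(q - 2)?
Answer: 0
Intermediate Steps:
I(q) = -3 + (-5 + q)/(-2 + q) (I(q) = -3 + (q - 5)/(q - 2) = -3 + (-5 + q)/(-2 + q))
J = 13/4 (J = -5/(-1) + ((1 - 2*4)/(-2 + 4))/2 = -5*(-1) + ((1 - 8)/2)*(½) = 5 + ((½)*(-7))*(½) = 5 - 7/2*½ = 5 - 7/4 = 13/4 ≈ 3.2500)
n(L) = 0
n(J)³ = 0³ = 0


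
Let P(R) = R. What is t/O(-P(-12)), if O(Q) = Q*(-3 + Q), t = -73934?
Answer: -36967/54 ≈ -684.57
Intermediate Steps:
t/O(-P(-12)) = -73934*1/(12*(-3 - 1*(-12))) = -73934*1/(12*(-3 + 12)) = -73934/(12*9) = -73934/108 = -73934*1/108 = -36967/54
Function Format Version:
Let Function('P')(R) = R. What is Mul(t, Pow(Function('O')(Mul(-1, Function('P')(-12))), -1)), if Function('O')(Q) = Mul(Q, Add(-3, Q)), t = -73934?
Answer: Rational(-36967, 54) ≈ -684.57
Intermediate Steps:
Mul(t, Pow(Function('O')(Mul(-1, Function('P')(-12))), -1)) = Mul(-73934, Pow(Mul(Mul(-1, -12), Add(-3, Mul(-1, -12))), -1)) = Mul(-73934, Pow(Mul(12, Add(-3, 12)), -1)) = Mul(-73934, Pow(Mul(12, 9), -1)) = Mul(-73934, Pow(108, -1)) = Mul(-73934, Rational(1, 108)) = Rational(-36967, 54)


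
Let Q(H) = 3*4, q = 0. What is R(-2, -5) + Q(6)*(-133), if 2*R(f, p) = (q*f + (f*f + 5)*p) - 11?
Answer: -1624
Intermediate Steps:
Q(H) = 12
R(f, p) = -11/2 + p*(5 + f**2)/2 (R(f, p) = ((0*f + (f*f + 5)*p) - 11)/2 = ((0 + (f**2 + 5)*p) - 11)/2 = ((0 + (5 + f**2)*p) - 11)/2 = ((0 + p*(5 + f**2)) - 11)/2 = (p*(5 + f**2) - 11)/2 = (-11 + p*(5 + f**2))/2 = -11/2 + p*(5 + f**2)/2)
R(-2, -5) + Q(6)*(-133) = (-11/2 + (5/2)*(-5) + (1/2)*(-5)*(-2)**2) + 12*(-133) = (-11/2 - 25/2 + (1/2)*(-5)*4) - 1596 = (-11/2 - 25/2 - 10) - 1596 = -28 - 1596 = -1624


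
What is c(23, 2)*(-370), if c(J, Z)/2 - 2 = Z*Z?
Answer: -4440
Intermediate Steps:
c(J, Z) = 4 + 2*Z² (c(J, Z) = 4 + 2*(Z*Z) = 4 + 2*Z²)
c(23, 2)*(-370) = (4 + 2*2²)*(-370) = (4 + 2*4)*(-370) = (4 + 8)*(-370) = 12*(-370) = -4440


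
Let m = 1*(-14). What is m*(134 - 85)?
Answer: -686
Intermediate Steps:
m = -14
m*(134 - 85) = -14*(134 - 85) = -14*49 = -686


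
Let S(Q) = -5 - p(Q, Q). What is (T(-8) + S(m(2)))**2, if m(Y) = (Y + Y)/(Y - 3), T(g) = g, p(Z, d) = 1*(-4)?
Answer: 81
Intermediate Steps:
p(Z, d) = -4
m(Y) = 2*Y/(-3 + Y) (m(Y) = (2*Y)/(-3 + Y) = 2*Y/(-3 + Y))
S(Q) = -1 (S(Q) = -5 - 1*(-4) = -5 + 4 = -1)
(T(-8) + S(m(2)))**2 = (-8 - 1)**2 = (-9)**2 = 81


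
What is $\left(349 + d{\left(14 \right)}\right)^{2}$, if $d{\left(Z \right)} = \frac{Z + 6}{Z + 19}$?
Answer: $\frac{133102369}{1089} \approx 1.2222 \cdot 10^{5}$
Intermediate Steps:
$d{\left(Z \right)} = \frac{6 + Z}{19 + Z}$
$\left(349 + d{\left(14 \right)}\right)^{2} = \left(349 + \frac{6 + 14}{19 + 14}\right)^{2} = \left(349 + \frac{1}{33} \cdot 20\right)^{2} = \left(349 + \frac{20}{33}\right)^{2} = \left(\frac{11537}{33}\right)^{2} = \frac{133102369}{1089}$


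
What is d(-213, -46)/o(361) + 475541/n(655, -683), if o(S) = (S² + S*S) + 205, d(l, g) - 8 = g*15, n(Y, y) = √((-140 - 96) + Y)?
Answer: -682/260847 + 475541*√419/419 ≈ 23232.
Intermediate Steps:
n(Y, y) = √(-236 + Y)
d(l, g) = 8 + 15*g (d(l, g) = 8 + g*15 = 8 + 15*g)
o(S) = 205 + 2*S² (o(S) = (S² + S²) + 205 = 2*S² + 205 = 205 + 2*S²)
d(-213, -46)/o(361) + 475541/n(655, -683) = (8 + 15*(-46))/(205 + 2*361²) + 475541/(√(-236 + 655)) = (8 - 690)/(205 + 2*130321) + 475541/(√419) = -682/(205 + 260642) + 475541*(√419/419) = -682/260847 + 475541*√419/419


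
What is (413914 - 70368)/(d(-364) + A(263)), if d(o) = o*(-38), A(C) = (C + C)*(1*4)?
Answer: 171773/7968 ≈ 21.558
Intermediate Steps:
A(C) = 8*C (A(C) = (2*C)*4 = 8*C)
d(o) = -38*o
(413914 - 70368)/(d(-364) + A(263)) = (413914 - 70368)/(-38*(-364) + 8*263) = 343546/(13832 + 2104) = 343546/15936 = 343546*(1/15936) = 171773/7968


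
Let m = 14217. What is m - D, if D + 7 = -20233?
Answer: 34457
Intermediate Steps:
D = -20240 (D = -7 - 20233 = -20240)
m - D = 14217 - 1*(-20240) = 14217 + 20240 = 34457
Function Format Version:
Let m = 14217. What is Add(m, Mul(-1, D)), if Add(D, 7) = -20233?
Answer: 34457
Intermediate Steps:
D = -20240 (D = Add(-7, -20233) = -20240)
Add(m, Mul(-1, D)) = Add(14217, Mul(-1, -20240)) = Add(14217, 20240) = 34457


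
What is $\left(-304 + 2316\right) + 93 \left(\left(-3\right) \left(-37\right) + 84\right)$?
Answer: $20147$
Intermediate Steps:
$\left(-304 + 2316\right) + 93 \left(\left(-3\right) \left(-37\right) + 84\right) = 2012 + 93 \left(111 + 84\right) = 2012 + 93 \cdot 195 = 2012 + 18135 = 20147$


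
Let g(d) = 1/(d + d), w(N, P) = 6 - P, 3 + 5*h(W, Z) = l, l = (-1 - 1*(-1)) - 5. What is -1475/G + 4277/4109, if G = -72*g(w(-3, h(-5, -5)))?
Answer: 3301133/10566 ≈ 312.43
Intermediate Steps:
l = -5 (l = (-1 + 1) - 5 = 0 - 5 = -5)
h(W, Z) = -8/5 (h(W, Z) = -⅗ + (⅕)*(-5) = -⅗ - 1 = -8/5)
g(d) = 1/(2*d)
G = -90/19 (G = -36/(6 - 1*(-8/5)) = -36/(6 + 8/5) = -36/38/5 = -36*5/38 = -72*5/76 = -90/19 ≈ -4.7368)
-1475/G + 4277/4109 = -1475/(-90/19) + 4277/4109 = -1475*(-19/90) + 4277*(1/4109) = 5605/18 + 611/587 = 3301133/10566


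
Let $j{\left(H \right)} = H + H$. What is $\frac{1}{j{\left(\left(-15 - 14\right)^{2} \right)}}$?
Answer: $\frac{1}{1682} \approx 0.00059453$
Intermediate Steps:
$j{\left(H \right)} = 2 H$
$\frac{1}{j{\left(\left(-15 - 14\right)^{2} \right)}} = \frac{1}{2 \left(-15 - 14\right)^{2}} = \frac{1}{2 \left(-29\right)^{2}} = \frac{1}{2 \cdot 841} = \frac{1}{1682}$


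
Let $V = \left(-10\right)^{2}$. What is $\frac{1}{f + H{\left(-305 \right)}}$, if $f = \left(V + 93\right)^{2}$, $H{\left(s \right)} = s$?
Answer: $\frac{1}{36944} \approx 2.7068 \cdot 10^{-5}$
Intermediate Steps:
$V = 100$
$f = 37249$ ($f = \left(100 + 93\right)^{2} = 193^{2} = 37249$)
$\frac{1}{f + H{\left(-305 \right)}} = \frac{1}{37249 - 305} = \frac{1}{36944}$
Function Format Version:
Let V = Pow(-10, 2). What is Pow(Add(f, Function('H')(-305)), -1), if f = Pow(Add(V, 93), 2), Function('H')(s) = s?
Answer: Rational(1, 36944) ≈ 2.7068e-5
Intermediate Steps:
V = 100
f = 37249 (f = Pow(Add(100, 93), 2) = Pow(193, 2) = 37249)
Pow(Add(f, Function('H')(-305)), -1) = Pow(Add(37249, -305), -1) = Pow(36944, -1) = Rational(1, 36944)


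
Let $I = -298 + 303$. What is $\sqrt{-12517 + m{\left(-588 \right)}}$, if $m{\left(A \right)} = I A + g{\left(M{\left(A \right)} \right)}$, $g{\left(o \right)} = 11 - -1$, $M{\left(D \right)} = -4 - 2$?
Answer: $i \sqrt{15445} \approx 124.28 i$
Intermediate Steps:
$I = 5$
$M{\left(D \right)} = -6$
$g{\left(o \right)} = 12$ ($g{\left(o \right)} = 11 + 1 = 12$)
$m{\left(A \right)} = 12 + 5 A$ ($m{\left(A \right)} = 5 A + 12 = 12 + 5 A$)
$\sqrt{-12517 + m{\left(-588 \right)}} = \sqrt{-12517 + \left(12 + 5 \left(-588\right)\right)} = \sqrt{-12517 + \left(12 - 2940\right)} = \sqrt{-12517 - 2928} = \sqrt{-15445} = i \sqrt{15445}$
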